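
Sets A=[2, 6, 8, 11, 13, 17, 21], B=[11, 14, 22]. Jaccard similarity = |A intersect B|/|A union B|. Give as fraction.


A intersect B = [11]
|A intersect B| = 1
A union B = [2, 6, 8, 11, 13, 14, 17, 21, 22]
|A union B| = 9
Jaccard = 1/9 = 1/9

1/9


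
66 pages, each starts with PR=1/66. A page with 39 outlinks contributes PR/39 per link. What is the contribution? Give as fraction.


Initial PR = 1/66 = 1/66
Outlinks = 39
Contribution per link = PR / outlinks
= 1/66 / 39
= 1/2574

1/2574


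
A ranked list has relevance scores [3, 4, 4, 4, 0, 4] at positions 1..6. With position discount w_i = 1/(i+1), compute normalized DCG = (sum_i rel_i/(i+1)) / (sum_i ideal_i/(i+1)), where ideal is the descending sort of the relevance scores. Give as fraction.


Position discount weights w_i = 1/(i+1) for i=1..6:
Weights = [1/2, 1/3, 1/4, 1/5, 1/6, 1/7]
Actual relevance: [3, 4, 4, 4, 0, 4]
DCG = 3/2 + 4/3 + 4/4 + 4/5 + 0/6 + 4/7 = 1093/210
Ideal relevance (sorted desc): [4, 4, 4, 4, 3, 0]
Ideal DCG = 4/2 + 4/3 + 4/4 + 4/5 + 3/6 + 0/7 = 169/30
nDCG = DCG / ideal_DCG = 1093/210 / 169/30 = 1093/1183

1093/1183


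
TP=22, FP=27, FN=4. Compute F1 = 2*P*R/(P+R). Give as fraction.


F1 = 2 * P * R / (P + R)
P = TP/(TP+FP) = 22/49 = 22/49
R = TP/(TP+FN) = 22/26 = 11/13
2 * P * R = 2 * 22/49 * 11/13 = 484/637
P + R = 22/49 + 11/13 = 825/637
F1 = 484/637 / 825/637 = 44/75

44/75


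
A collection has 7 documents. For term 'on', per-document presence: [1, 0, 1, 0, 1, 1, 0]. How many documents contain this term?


Checking each document for 'on':
Doc 1: present
Doc 2: absent
Doc 3: present
Doc 4: absent
Doc 5: present
Doc 6: present
Doc 7: absent
df = sum of presences = 1 + 0 + 1 + 0 + 1 + 1 + 0 = 4

4


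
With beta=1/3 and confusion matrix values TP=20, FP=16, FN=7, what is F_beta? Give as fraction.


P = TP/(TP+FP) = 20/36 = 5/9
R = TP/(TP+FN) = 20/27 = 20/27
beta^2 = 1/3^2 = 1/9
(1 + beta^2) = 10/9
Numerator = (1+beta^2)*P*R = 1000/2187
Denominator = beta^2*P + R = 5/81 + 20/27 = 65/81
F_beta = 200/351

200/351


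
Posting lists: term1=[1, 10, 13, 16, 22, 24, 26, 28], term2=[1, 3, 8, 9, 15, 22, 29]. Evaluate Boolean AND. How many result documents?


Boolean AND: find intersection of posting lists
term1 docs: [1, 10, 13, 16, 22, 24, 26, 28]
term2 docs: [1, 3, 8, 9, 15, 22, 29]
Intersection: [1, 22]
|intersection| = 2

2


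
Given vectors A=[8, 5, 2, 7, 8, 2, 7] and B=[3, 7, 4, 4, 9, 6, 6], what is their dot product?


Dot product = sum of element-wise products
A[0]*B[0] = 8*3 = 24
A[1]*B[1] = 5*7 = 35
A[2]*B[2] = 2*4 = 8
A[3]*B[3] = 7*4 = 28
A[4]*B[4] = 8*9 = 72
A[5]*B[5] = 2*6 = 12
A[6]*B[6] = 7*6 = 42
Sum = 24 + 35 + 8 + 28 + 72 + 12 + 42 = 221

221


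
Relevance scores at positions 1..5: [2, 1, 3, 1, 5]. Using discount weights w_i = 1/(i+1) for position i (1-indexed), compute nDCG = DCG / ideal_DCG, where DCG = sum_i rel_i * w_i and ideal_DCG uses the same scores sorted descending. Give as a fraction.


Position discount weights w_i = 1/(i+1) for i=1..5:
Weights = [1/2, 1/3, 1/4, 1/5, 1/6]
Actual relevance: [2, 1, 3, 1, 5]
DCG = 2/2 + 1/3 + 3/4 + 1/5 + 5/6 = 187/60
Ideal relevance (sorted desc): [5, 3, 2, 1, 1]
Ideal DCG = 5/2 + 3/3 + 2/4 + 1/5 + 1/6 = 131/30
nDCG = DCG / ideal_DCG = 187/60 / 131/30 = 187/262

187/262


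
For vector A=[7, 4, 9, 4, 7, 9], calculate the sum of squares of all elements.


|A|^2 = sum of squared components
A[0]^2 = 7^2 = 49
A[1]^2 = 4^2 = 16
A[2]^2 = 9^2 = 81
A[3]^2 = 4^2 = 16
A[4]^2 = 7^2 = 49
A[5]^2 = 9^2 = 81
Sum = 49 + 16 + 81 + 16 + 49 + 81 = 292

292


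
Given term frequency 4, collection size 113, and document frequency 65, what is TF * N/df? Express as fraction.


TF * (N/df)
= 4 * (113/65)
= 4 * 113/65
= 452/65

452/65


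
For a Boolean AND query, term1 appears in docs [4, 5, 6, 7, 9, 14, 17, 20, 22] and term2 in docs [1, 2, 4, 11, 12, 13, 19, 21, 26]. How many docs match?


Boolean AND: find intersection of posting lists
term1 docs: [4, 5, 6, 7, 9, 14, 17, 20, 22]
term2 docs: [1, 2, 4, 11, 12, 13, 19, 21, 26]
Intersection: [4]
|intersection| = 1

1


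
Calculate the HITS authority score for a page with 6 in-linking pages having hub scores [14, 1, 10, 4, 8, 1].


Authority = sum of hub scores of in-linkers
In-link 1: hub score = 14
In-link 2: hub score = 1
In-link 3: hub score = 10
In-link 4: hub score = 4
In-link 5: hub score = 8
In-link 6: hub score = 1
Authority = 14 + 1 + 10 + 4 + 8 + 1 = 38

38


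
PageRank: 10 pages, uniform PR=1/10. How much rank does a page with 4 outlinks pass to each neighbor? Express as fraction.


Initial PR = 1/10 = 1/10
Outlinks = 4
Contribution per link = PR / outlinks
= 1/10 / 4
= 1/40

1/40


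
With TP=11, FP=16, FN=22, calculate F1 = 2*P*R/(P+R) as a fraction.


F1 = 2 * P * R / (P + R)
P = TP/(TP+FP) = 11/27 = 11/27
R = TP/(TP+FN) = 11/33 = 1/3
2 * P * R = 2 * 11/27 * 1/3 = 22/81
P + R = 11/27 + 1/3 = 20/27
F1 = 22/81 / 20/27 = 11/30

11/30


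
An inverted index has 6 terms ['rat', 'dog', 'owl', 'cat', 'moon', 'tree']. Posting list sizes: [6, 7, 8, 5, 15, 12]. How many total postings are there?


Summing posting list sizes:
'rat': 6 postings
'dog': 7 postings
'owl': 8 postings
'cat': 5 postings
'moon': 15 postings
'tree': 12 postings
Total = 6 + 7 + 8 + 5 + 15 + 12 = 53

53


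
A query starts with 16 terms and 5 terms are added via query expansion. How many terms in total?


Original terms: 16
Expansion terms: 5
Total = 16 + 5 = 21

21


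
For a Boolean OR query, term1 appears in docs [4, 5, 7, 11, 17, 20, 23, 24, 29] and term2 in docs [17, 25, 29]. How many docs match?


Boolean OR: find union of posting lists
term1 docs: [4, 5, 7, 11, 17, 20, 23, 24, 29]
term2 docs: [17, 25, 29]
Union: [4, 5, 7, 11, 17, 20, 23, 24, 25, 29]
|union| = 10

10


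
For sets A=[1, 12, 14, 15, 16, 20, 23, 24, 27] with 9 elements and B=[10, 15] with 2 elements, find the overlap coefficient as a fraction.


A intersect B = [15]
|A intersect B| = 1
min(|A|, |B|) = min(9, 2) = 2
Overlap = 1 / 2 = 1/2

1/2


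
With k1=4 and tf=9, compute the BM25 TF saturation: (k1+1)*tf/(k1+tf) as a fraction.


BM25 TF component = (k1+1)*tf / (k1+tf)
k1 = 4, tf = 9
Numerator = (4+1)*9 = 45
Denominator = 4 + 9 = 13
= 45/13 = 45/13

45/13


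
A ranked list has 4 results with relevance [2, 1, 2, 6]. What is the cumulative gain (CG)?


Cumulative Gain = sum of relevance scores
Position 1: rel=2, running sum=2
Position 2: rel=1, running sum=3
Position 3: rel=2, running sum=5
Position 4: rel=6, running sum=11
CG = 11

11


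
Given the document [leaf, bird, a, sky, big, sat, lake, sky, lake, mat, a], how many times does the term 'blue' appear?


Document has 11 words
Scanning for 'blue':
Term not found in document
Count = 0

0


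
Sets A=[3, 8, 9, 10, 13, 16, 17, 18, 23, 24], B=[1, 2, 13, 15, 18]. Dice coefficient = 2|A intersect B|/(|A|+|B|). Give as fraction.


A intersect B = [13, 18]
|A intersect B| = 2
|A| = 10, |B| = 5
Dice = 2*2 / (10+5)
= 4 / 15 = 4/15

4/15


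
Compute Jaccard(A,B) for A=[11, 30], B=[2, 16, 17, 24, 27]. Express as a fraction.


A intersect B = []
|A intersect B| = 0
A union B = [2, 11, 16, 17, 24, 27, 30]
|A union B| = 7
Jaccard = 0/7 = 0

0


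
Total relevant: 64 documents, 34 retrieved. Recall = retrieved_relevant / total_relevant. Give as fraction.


Recall = retrieved_relevant / total_relevant
= 34 / 64
= 34 / (34 + 30)
= 17/32

17/32


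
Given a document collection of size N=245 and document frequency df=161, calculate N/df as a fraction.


IDF ratio = N / df
= 245 / 161
= 35/23

35/23


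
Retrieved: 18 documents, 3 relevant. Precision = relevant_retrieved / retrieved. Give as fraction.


Precision = relevant_retrieved / total_retrieved
= 3 / 18
= 3 / (3 + 15)
= 1/6

1/6


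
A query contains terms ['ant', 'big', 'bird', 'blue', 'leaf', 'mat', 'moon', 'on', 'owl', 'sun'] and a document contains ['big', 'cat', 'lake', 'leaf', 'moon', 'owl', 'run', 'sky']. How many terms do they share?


Query terms: ['ant', 'big', 'bird', 'blue', 'leaf', 'mat', 'moon', 'on', 'owl', 'sun']
Document terms: ['big', 'cat', 'lake', 'leaf', 'moon', 'owl', 'run', 'sky']
Common terms: ['big', 'leaf', 'moon', 'owl']
Overlap count = 4

4


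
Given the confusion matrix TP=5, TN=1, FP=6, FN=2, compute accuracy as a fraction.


Accuracy = (TP + TN) / (TP + TN + FP + FN)
TP + TN = 5 + 1 = 6
Total = 5 + 1 + 6 + 2 = 14
Accuracy = 6 / 14 = 3/7

3/7


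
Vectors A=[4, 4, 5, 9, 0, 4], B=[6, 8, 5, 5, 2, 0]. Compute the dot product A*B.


Dot product = sum of element-wise products
A[0]*B[0] = 4*6 = 24
A[1]*B[1] = 4*8 = 32
A[2]*B[2] = 5*5 = 25
A[3]*B[3] = 9*5 = 45
A[4]*B[4] = 0*2 = 0
A[5]*B[5] = 4*0 = 0
Sum = 24 + 32 + 25 + 45 + 0 + 0 = 126

126


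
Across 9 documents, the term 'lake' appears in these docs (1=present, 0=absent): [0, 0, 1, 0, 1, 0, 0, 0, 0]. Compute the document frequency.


Checking each document for 'lake':
Doc 1: absent
Doc 2: absent
Doc 3: present
Doc 4: absent
Doc 5: present
Doc 6: absent
Doc 7: absent
Doc 8: absent
Doc 9: absent
df = sum of presences = 0 + 0 + 1 + 0 + 1 + 0 + 0 + 0 + 0 = 2

2


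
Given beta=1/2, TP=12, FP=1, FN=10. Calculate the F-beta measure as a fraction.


P = TP/(TP+FP) = 12/13 = 12/13
R = TP/(TP+FN) = 12/22 = 6/11
beta^2 = 1/2^2 = 1/4
(1 + beta^2) = 5/4
Numerator = (1+beta^2)*P*R = 90/143
Denominator = beta^2*P + R = 3/13 + 6/11 = 111/143
F_beta = 30/37

30/37


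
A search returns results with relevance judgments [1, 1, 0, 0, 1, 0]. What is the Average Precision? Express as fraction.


Computing P@k for each relevant position:
Position 1: relevant, P@1 = 1/1 = 1
Position 2: relevant, P@2 = 2/2 = 1
Position 3: not relevant
Position 4: not relevant
Position 5: relevant, P@5 = 3/5 = 3/5
Position 6: not relevant
Sum of P@k = 1 + 1 + 3/5 = 13/5
AP = 13/5 / 3 = 13/15

13/15


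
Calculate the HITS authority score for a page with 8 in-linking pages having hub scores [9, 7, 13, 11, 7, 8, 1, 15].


Authority = sum of hub scores of in-linkers
In-link 1: hub score = 9
In-link 2: hub score = 7
In-link 3: hub score = 13
In-link 4: hub score = 11
In-link 5: hub score = 7
In-link 6: hub score = 8
In-link 7: hub score = 1
In-link 8: hub score = 15
Authority = 9 + 7 + 13 + 11 + 7 + 8 + 1 + 15 = 71

71


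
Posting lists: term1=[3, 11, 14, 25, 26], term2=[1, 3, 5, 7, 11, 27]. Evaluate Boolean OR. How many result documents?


Boolean OR: find union of posting lists
term1 docs: [3, 11, 14, 25, 26]
term2 docs: [1, 3, 5, 7, 11, 27]
Union: [1, 3, 5, 7, 11, 14, 25, 26, 27]
|union| = 9

9


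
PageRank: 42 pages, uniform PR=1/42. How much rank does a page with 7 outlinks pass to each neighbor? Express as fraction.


Initial PR = 1/42 = 1/42
Outlinks = 7
Contribution per link = PR / outlinks
= 1/42 / 7
= 1/294

1/294


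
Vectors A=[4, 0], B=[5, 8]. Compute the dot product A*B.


Dot product = sum of element-wise products
A[0]*B[0] = 4*5 = 20
A[1]*B[1] = 0*8 = 0
Sum = 20 + 0 = 20

20


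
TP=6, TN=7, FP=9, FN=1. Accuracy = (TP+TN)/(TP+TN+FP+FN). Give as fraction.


Accuracy = (TP + TN) / (TP + TN + FP + FN)
TP + TN = 6 + 7 = 13
Total = 6 + 7 + 9 + 1 = 23
Accuracy = 13 / 23 = 13/23

13/23


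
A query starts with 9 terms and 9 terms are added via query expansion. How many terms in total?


Original terms: 9
Expansion terms: 9
Total = 9 + 9 = 18

18


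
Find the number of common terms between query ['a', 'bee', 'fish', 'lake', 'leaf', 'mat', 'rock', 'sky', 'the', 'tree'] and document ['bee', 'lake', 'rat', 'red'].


Query terms: ['a', 'bee', 'fish', 'lake', 'leaf', 'mat', 'rock', 'sky', 'the', 'tree']
Document terms: ['bee', 'lake', 'rat', 'red']
Common terms: ['bee', 'lake']
Overlap count = 2

2


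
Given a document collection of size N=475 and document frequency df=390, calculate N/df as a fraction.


IDF ratio = N / df
= 475 / 390
= 95/78

95/78


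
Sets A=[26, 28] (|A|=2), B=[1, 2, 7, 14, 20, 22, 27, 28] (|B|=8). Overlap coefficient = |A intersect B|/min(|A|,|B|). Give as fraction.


A intersect B = [28]
|A intersect B| = 1
min(|A|, |B|) = min(2, 8) = 2
Overlap = 1 / 2 = 1/2

1/2


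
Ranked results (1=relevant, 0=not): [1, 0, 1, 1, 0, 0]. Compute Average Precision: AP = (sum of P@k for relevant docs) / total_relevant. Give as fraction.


Computing P@k for each relevant position:
Position 1: relevant, P@1 = 1/1 = 1
Position 2: not relevant
Position 3: relevant, P@3 = 2/3 = 2/3
Position 4: relevant, P@4 = 3/4 = 3/4
Position 5: not relevant
Position 6: not relevant
Sum of P@k = 1 + 2/3 + 3/4 = 29/12
AP = 29/12 / 3 = 29/36

29/36


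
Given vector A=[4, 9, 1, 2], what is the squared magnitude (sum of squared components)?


|A|^2 = sum of squared components
A[0]^2 = 4^2 = 16
A[1]^2 = 9^2 = 81
A[2]^2 = 1^2 = 1
A[3]^2 = 2^2 = 4
Sum = 16 + 81 + 1 + 4 = 102

102


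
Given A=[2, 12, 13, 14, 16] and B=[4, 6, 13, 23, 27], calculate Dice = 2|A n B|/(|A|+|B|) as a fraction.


A intersect B = [13]
|A intersect B| = 1
|A| = 5, |B| = 5
Dice = 2*1 / (5+5)
= 2 / 10 = 1/5

1/5


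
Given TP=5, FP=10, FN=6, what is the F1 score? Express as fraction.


F1 = 2 * P * R / (P + R)
P = TP/(TP+FP) = 5/15 = 1/3
R = TP/(TP+FN) = 5/11 = 5/11
2 * P * R = 2 * 1/3 * 5/11 = 10/33
P + R = 1/3 + 5/11 = 26/33
F1 = 10/33 / 26/33 = 5/13

5/13


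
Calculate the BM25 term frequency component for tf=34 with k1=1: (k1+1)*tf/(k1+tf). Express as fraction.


BM25 TF component = (k1+1)*tf / (k1+tf)
k1 = 1, tf = 34
Numerator = (1+1)*34 = 68
Denominator = 1 + 34 = 35
= 68/35 = 68/35

68/35


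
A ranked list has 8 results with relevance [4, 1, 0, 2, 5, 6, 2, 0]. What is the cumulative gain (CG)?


Cumulative Gain = sum of relevance scores
Position 1: rel=4, running sum=4
Position 2: rel=1, running sum=5
Position 3: rel=0, running sum=5
Position 4: rel=2, running sum=7
Position 5: rel=5, running sum=12
Position 6: rel=6, running sum=18
Position 7: rel=2, running sum=20
Position 8: rel=0, running sum=20
CG = 20

20


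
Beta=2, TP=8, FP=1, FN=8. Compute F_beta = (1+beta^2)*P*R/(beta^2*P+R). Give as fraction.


P = TP/(TP+FP) = 8/9 = 8/9
R = TP/(TP+FN) = 8/16 = 1/2
beta^2 = 2^2 = 4
(1 + beta^2) = 5
Numerator = (1+beta^2)*P*R = 20/9
Denominator = beta^2*P + R = 32/9 + 1/2 = 73/18
F_beta = 40/73

40/73


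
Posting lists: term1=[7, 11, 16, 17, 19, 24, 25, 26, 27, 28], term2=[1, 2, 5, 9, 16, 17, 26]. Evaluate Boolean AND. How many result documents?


Boolean AND: find intersection of posting lists
term1 docs: [7, 11, 16, 17, 19, 24, 25, 26, 27, 28]
term2 docs: [1, 2, 5, 9, 16, 17, 26]
Intersection: [16, 17, 26]
|intersection| = 3

3


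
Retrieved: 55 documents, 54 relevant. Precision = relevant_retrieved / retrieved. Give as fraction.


Precision = relevant_retrieved / total_retrieved
= 54 / 55
= 54 / (54 + 1)
= 54/55

54/55


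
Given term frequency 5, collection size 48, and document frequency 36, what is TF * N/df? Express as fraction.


TF * (N/df)
= 5 * (48/36)
= 5 * 4/3
= 20/3

20/3


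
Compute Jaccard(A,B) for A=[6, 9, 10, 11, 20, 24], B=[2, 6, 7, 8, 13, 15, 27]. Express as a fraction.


A intersect B = [6]
|A intersect B| = 1
A union B = [2, 6, 7, 8, 9, 10, 11, 13, 15, 20, 24, 27]
|A union B| = 12
Jaccard = 1/12 = 1/12

1/12


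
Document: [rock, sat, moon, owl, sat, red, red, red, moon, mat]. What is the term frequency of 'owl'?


Document has 10 words
Scanning for 'owl':
Found at positions: [3]
Count = 1

1


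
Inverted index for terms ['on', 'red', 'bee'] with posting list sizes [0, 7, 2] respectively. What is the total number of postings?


Summing posting list sizes:
'on': 0 postings
'red': 7 postings
'bee': 2 postings
Total = 0 + 7 + 2 = 9

9


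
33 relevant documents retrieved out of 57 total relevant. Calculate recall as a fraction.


Recall = retrieved_relevant / total_relevant
= 33 / 57
= 33 / (33 + 24)
= 11/19

11/19


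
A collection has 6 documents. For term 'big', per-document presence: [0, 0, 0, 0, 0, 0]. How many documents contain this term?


Checking each document for 'big':
Doc 1: absent
Doc 2: absent
Doc 3: absent
Doc 4: absent
Doc 5: absent
Doc 6: absent
df = sum of presences = 0 + 0 + 0 + 0 + 0 + 0 = 0

0


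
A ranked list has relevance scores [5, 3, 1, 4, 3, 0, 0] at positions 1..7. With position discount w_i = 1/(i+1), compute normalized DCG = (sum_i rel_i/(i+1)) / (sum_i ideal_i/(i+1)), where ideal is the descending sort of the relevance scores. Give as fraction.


Position discount weights w_i = 1/(i+1) for i=1..7:
Weights = [1/2, 1/3, 1/4, 1/5, 1/6, 1/7, 1/8]
Actual relevance: [5, 3, 1, 4, 3, 0, 0]
DCG = 5/2 + 3/3 + 1/4 + 4/5 + 3/6 + 0/7 + 0/8 = 101/20
Ideal relevance (sorted desc): [5, 4, 3, 3, 1, 0, 0]
Ideal DCG = 5/2 + 4/3 + 3/4 + 3/5 + 1/6 + 0/7 + 0/8 = 107/20
nDCG = DCG / ideal_DCG = 101/20 / 107/20 = 101/107

101/107


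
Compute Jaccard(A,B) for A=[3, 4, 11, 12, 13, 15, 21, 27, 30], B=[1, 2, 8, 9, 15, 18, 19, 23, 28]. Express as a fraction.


A intersect B = [15]
|A intersect B| = 1
A union B = [1, 2, 3, 4, 8, 9, 11, 12, 13, 15, 18, 19, 21, 23, 27, 28, 30]
|A union B| = 17
Jaccard = 1/17 = 1/17

1/17


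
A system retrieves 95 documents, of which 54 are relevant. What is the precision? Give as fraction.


Precision = relevant_retrieved / total_retrieved
= 54 / 95
= 54 / (54 + 41)
= 54/95

54/95


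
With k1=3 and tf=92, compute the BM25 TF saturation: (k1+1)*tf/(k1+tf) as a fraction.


BM25 TF component = (k1+1)*tf / (k1+tf)
k1 = 3, tf = 92
Numerator = (3+1)*92 = 368
Denominator = 3 + 92 = 95
= 368/95 = 368/95

368/95


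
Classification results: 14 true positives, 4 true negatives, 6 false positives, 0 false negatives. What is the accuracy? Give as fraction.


Accuracy = (TP + TN) / (TP + TN + FP + FN)
TP + TN = 14 + 4 = 18
Total = 14 + 4 + 6 + 0 = 24
Accuracy = 18 / 24 = 3/4

3/4


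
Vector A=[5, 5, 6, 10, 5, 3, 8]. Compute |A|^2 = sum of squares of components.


|A|^2 = sum of squared components
A[0]^2 = 5^2 = 25
A[1]^2 = 5^2 = 25
A[2]^2 = 6^2 = 36
A[3]^2 = 10^2 = 100
A[4]^2 = 5^2 = 25
A[5]^2 = 3^2 = 9
A[6]^2 = 8^2 = 64
Sum = 25 + 25 + 36 + 100 + 25 + 9 + 64 = 284

284


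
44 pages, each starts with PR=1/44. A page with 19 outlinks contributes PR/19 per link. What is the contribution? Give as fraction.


Initial PR = 1/44 = 1/44
Outlinks = 19
Contribution per link = PR / outlinks
= 1/44 / 19
= 1/836

1/836


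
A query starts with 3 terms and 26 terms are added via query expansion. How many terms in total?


Original terms: 3
Expansion terms: 26
Total = 3 + 26 = 29

29


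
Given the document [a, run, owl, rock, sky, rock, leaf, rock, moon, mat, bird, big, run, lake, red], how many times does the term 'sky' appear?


Document has 15 words
Scanning for 'sky':
Found at positions: [4]
Count = 1

1


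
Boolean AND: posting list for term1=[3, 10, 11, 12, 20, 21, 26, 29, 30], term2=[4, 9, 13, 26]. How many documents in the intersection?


Boolean AND: find intersection of posting lists
term1 docs: [3, 10, 11, 12, 20, 21, 26, 29, 30]
term2 docs: [4, 9, 13, 26]
Intersection: [26]
|intersection| = 1

1


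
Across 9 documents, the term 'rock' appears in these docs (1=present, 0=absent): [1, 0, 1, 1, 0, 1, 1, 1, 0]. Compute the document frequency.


Checking each document for 'rock':
Doc 1: present
Doc 2: absent
Doc 3: present
Doc 4: present
Doc 5: absent
Doc 6: present
Doc 7: present
Doc 8: present
Doc 9: absent
df = sum of presences = 1 + 0 + 1 + 1 + 0 + 1 + 1 + 1 + 0 = 6

6


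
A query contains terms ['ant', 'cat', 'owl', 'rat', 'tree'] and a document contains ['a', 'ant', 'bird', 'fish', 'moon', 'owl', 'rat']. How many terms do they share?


Query terms: ['ant', 'cat', 'owl', 'rat', 'tree']
Document terms: ['a', 'ant', 'bird', 'fish', 'moon', 'owl', 'rat']
Common terms: ['ant', 'owl', 'rat']
Overlap count = 3

3


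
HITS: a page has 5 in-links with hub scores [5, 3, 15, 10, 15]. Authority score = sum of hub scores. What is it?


Authority = sum of hub scores of in-linkers
In-link 1: hub score = 5
In-link 2: hub score = 3
In-link 3: hub score = 15
In-link 4: hub score = 10
In-link 5: hub score = 15
Authority = 5 + 3 + 15 + 10 + 15 = 48

48


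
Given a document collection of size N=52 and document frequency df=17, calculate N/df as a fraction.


IDF ratio = N / df
= 52 / 17
= 52/17

52/17


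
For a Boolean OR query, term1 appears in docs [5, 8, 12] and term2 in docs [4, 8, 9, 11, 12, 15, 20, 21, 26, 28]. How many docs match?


Boolean OR: find union of posting lists
term1 docs: [5, 8, 12]
term2 docs: [4, 8, 9, 11, 12, 15, 20, 21, 26, 28]
Union: [4, 5, 8, 9, 11, 12, 15, 20, 21, 26, 28]
|union| = 11

11


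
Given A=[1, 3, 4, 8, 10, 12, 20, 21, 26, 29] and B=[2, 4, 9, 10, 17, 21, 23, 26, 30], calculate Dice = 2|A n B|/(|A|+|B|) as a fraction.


A intersect B = [4, 10, 21, 26]
|A intersect B| = 4
|A| = 10, |B| = 9
Dice = 2*4 / (10+9)
= 8 / 19 = 8/19

8/19


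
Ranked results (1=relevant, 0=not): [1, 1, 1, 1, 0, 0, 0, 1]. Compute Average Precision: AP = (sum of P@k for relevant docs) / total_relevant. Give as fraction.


Computing P@k for each relevant position:
Position 1: relevant, P@1 = 1/1 = 1
Position 2: relevant, P@2 = 2/2 = 1
Position 3: relevant, P@3 = 3/3 = 1
Position 4: relevant, P@4 = 4/4 = 1
Position 5: not relevant
Position 6: not relevant
Position 7: not relevant
Position 8: relevant, P@8 = 5/8 = 5/8
Sum of P@k = 1 + 1 + 1 + 1 + 5/8 = 37/8
AP = 37/8 / 5 = 37/40

37/40


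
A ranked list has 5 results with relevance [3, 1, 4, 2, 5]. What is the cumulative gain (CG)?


Cumulative Gain = sum of relevance scores
Position 1: rel=3, running sum=3
Position 2: rel=1, running sum=4
Position 3: rel=4, running sum=8
Position 4: rel=2, running sum=10
Position 5: rel=5, running sum=15
CG = 15

15


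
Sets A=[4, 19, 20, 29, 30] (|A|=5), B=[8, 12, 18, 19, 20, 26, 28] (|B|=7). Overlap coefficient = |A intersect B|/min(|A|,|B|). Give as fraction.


A intersect B = [19, 20]
|A intersect B| = 2
min(|A|, |B|) = min(5, 7) = 5
Overlap = 2 / 5 = 2/5

2/5


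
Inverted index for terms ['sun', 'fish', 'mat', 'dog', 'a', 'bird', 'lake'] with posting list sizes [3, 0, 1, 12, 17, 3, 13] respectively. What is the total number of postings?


Summing posting list sizes:
'sun': 3 postings
'fish': 0 postings
'mat': 1 postings
'dog': 12 postings
'a': 17 postings
'bird': 3 postings
'lake': 13 postings
Total = 3 + 0 + 1 + 12 + 17 + 3 + 13 = 49

49


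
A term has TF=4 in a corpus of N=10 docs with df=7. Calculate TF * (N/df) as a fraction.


TF * (N/df)
= 4 * (10/7)
= 4 * 10/7
= 40/7

40/7


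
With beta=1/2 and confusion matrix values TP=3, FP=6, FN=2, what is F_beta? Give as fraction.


P = TP/(TP+FP) = 3/9 = 1/3
R = TP/(TP+FN) = 3/5 = 3/5
beta^2 = 1/2^2 = 1/4
(1 + beta^2) = 5/4
Numerator = (1+beta^2)*P*R = 1/4
Denominator = beta^2*P + R = 1/12 + 3/5 = 41/60
F_beta = 15/41

15/41


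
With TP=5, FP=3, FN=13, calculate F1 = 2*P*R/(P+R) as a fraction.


F1 = 2 * P * R / (P + R)
P = TP/(TP+FP) = 5/8 = 5/8
R = TP/(TP+FN) = 5/18 = 5/18
2 * P * R = 2 * 5/8 * 5/18 = 25/72
P + R = 5/8 + 5/18 = 65/72
F1 = 25/72 / 65/72 = 5/13

5/13


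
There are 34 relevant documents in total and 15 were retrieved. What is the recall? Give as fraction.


Recall = retrieved_relevant / total_relevant
= 15 / 34
= 15 / (15 + 19)
= 15/34

15/34


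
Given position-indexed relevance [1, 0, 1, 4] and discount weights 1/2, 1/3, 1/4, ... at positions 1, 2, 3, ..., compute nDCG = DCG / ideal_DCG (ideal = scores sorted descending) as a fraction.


Position discount weights w_i = 1/(i+1) for i=1..4:
Weights = [1/2, 1/3, 1/4, 1/5]
Actual relevance: [1, 0, 1, 4]
DCG = 1/2 + 0/3 + 1/4 + 4/5 = 31/20
Ideal relevance (sorted desc): [4, 1, 1, 0]
Ideal DCG = 4/2 + 1/3 + 1/4 + 0/5 = 31/12
nDCG = DCG / ideal_DCG = 31/20 / 31/12 = 3/5

3/5


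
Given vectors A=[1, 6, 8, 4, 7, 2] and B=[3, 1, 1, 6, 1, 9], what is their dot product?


Dot product = sum of element-wise products
A[0]*B[0] = 1*3 = 3
A[1]*B[1] = 6*1 = 6
A[2]*B[2] = 8*1 = 8
A[3]*B[3] = 4*6 = 24
A[4]*B[4] = 7*1 = 7
A[5]*B[5] = 2*9 = 18
Sum = 3 + 6 + 8 + 24 + 7 + 18 = 66

66


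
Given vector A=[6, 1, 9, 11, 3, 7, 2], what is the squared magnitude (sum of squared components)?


|A|^2 = sum of squared components
A[0]^2 = 6^2 = 36
A[1]^2 = 1^2 = 1
A[2]^2 = 9^2 = 81
A[3]^2 = 11^2 = 121
A[4]^2 = 3^2 = 9
A[5]^2 = 7^2 = 49
A[6]^2 = 2^2 = 4
Sum = 36 + 1 + 81 + 121 + 9 + 49 + 4 = 301

301


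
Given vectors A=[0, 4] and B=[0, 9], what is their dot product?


Dot product = sum of element-wise products
A[0]*B[0] = 0*0 = 0
A[1]*B[1] = 4*9 = 36
Sum = 0 + 36 = 36

36


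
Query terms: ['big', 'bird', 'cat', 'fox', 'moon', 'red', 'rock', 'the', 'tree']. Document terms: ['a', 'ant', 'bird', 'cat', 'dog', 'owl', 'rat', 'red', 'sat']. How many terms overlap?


Query terms: ['big', 'bird', 'cat', 'fox', 'moon', 'red', 'rock', 'the', 'tree']
Document terms: ['a', 'ant', 'bird', 'cat', 'dog', 'owl', 'rat', 'red', 'sat']
Common terms: ['bird', 'cat', 'red']
Overlap count = 3

3


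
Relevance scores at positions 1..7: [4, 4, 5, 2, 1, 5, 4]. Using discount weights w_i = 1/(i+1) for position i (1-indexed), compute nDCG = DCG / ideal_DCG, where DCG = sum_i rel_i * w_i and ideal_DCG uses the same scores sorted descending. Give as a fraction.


Position discount weights w_i = 1/(i+1) for i=1..7:
Weights = [1/2, 1/3, 1/4, 1/5, 1/6, 1/7, 1/8]
Actual relevance: [4, 4, 5, 2, 1, 5, 4]
DCG = 4/2 + 4/3 + 5/4 + 2/5 + 1/6 + 5/7 + 4/8 = 891/140
Ideal relevance (sorted desc): [5, 5, 4, 4, 4, 2, 1]
Ideal DCG = 5/2 + 5/3 + 4/4 + 4/5 + 4/6 + 2/7 + 1/8 = 5917/840
nDCG = DCG / ideal_DCG = 891/140 / 5917/840 = 5346/5917

5346/5917


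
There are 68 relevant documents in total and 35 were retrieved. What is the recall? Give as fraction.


Recall = retrieved_relevant / total_relevant
= 35 / 68
= 35 / (35 + 33)
= 35/68

35/68


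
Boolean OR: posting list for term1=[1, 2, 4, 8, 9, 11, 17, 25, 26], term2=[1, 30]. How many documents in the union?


Boolean OR: find union of posting lists
term1 docs: [1, 2, 4, 8, 9, 11, 17, 25, 26]
term2 docs: [1, 30]
Union: [1, 2, 4, 8, 9, 11, 17, 25, 26, 30]
|union| = 10

10


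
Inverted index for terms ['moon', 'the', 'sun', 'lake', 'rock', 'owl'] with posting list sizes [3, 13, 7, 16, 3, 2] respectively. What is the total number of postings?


Summing posting list sizes:
'moon': 3 postings
'the': 13 postings
'sun': 7 postings
'lake': 16 postings
'rock': 3 postings
'owl': 2 postings
Total = 3 + 13 + 7 + 16 + 3 + 2 = 44

44


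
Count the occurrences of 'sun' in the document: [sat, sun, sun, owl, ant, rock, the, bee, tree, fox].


Document has 10 words
Scanning for 'sun':
Found at positions: [1, 2]
Count = 2

2


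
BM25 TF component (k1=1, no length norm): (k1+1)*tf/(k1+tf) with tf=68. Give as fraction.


BM25 TF component = (k1+1)*tf / (k1+tf)
k1 = 1, tf = 68
Numerator = (1+1)*68 = 136
Denominator = 1 + 68 = 69
= 136/69 = 136/69

136/69


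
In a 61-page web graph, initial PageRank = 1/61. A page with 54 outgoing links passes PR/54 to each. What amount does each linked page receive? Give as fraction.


Initial PR = 1/61 = 1/61
Outlinks = 54
Contribution per link = PR / outlinks
= 1/61 / 54
= 1/3294

1/3294


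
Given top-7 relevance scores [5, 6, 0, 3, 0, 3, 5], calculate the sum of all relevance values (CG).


Cumulative Gain = sum of relevance scores
Position 1: rel=5, running sum=5
Position 2: rel=6, running sum=11
Position 3: rel=0, running sum=11
Position 4: rel=3, running sum=14
Position 5: rel=0, running sum=14
Position 6: rel=3, running sum=17
Position 7: rel=5, running sum=22
CG = 22

22


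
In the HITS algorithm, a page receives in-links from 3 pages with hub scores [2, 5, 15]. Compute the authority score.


Authority = sum of hub scores of in-linkers
In-link 1: hub score = 2
In-link 2: hub score = 5
In-link 3: hub score = 15
Authority = 2 + 5 + 15 = 22

22


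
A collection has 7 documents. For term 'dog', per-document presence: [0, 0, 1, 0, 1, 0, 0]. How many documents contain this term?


Checking each document for 'dog':
Doc 1: absent
Doc 2: absent
Doc 3: present
Doc 4: absent
Doc 5: present
Doc 6: absent
Doc 7: absent
df = sum of presences = 0 + 0 + 1 + 0 + 1 + 0 + 0 = 2

2


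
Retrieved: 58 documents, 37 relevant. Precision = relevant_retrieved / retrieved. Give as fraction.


Precision = relevant_retrieved / total_retrieved
= 37 / 58
= 37 / (37 + 21)
= 37/58

37/58


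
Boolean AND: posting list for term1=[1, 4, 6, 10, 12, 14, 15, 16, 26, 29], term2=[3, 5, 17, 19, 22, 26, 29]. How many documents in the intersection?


Boolean AND: find intersection of posting lists
term1 docs: [1, 4, 6, 10, 12, 14, 15, 16, 26, 29]
term2 docs: [3, 5, 17, 19, 22, 26, 29]
Intersection: [26, 29]
|intersection| = 2

2


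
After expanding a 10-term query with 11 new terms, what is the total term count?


Original terms: 10
Expansion terms: 11
Total = 10 + 11 = 21

21


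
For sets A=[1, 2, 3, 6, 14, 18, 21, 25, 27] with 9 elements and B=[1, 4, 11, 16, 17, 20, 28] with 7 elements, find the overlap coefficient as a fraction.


A intersect B = [1]
|A intersect B| = 1
min(|A|, |B|) = min(9, 7) = 7
Overlap = 1 / 7 = 1/7

1/7


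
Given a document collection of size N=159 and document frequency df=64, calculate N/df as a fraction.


IDF ratio = N / df
= 159 / 64
= 159/64

159/64


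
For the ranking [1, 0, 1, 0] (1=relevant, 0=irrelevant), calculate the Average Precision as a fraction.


Computing P@k for each relevant position:
Position 1: relevant, P@1 = 1/1 = 1
Position 2: not relevant
Position 3: relevant, P@3 = 2/3 = 2/3
Position 4: not relevant
Sum of P@k = 1 + 2/3 = 5/3
AP = 5/3 / 2 = 5/6

5/6


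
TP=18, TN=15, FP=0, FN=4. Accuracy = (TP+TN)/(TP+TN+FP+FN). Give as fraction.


Accuracy = (TP + TN) / (TP + TN + FP + FN)
TP + TN = 18 + 15 = 33
Total = 18 + 15 + 0 + 4 = 37
Accuracy = 33 / 37 = 33/37

33/37


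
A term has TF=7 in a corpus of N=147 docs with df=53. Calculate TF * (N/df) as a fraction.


TF * (N/df)
= 7 * (147/53)
= 7 * 147/53
= 1029/53

1029/53


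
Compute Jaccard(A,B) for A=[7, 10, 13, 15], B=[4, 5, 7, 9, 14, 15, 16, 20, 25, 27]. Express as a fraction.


A intersect B = [7, 15]
|A intersect B| = 2
A union B = [4, 5, 7, 9, 10, 13, 14, 15, 16, 20, 25, 27]
|A union B| = 12
Jaccard = 2/12 = 1/6

1/6


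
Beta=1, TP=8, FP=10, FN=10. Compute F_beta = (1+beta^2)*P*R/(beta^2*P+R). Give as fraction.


P = TP/(TP+FP) = 8/18 = 4/9
R = TP/(TP+FN) = 8/18 = 4/9
beta^2 = 1^2 = 1
(1 + beta^2) = 2
Numerator = (1+beta^2)*P*R = 32/81
Denominator = beta^2*P + R = 4/9 + 4/9 = 8/9
F_beta = 4/9

4/9


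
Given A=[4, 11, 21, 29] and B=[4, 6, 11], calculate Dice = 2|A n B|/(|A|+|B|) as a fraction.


A intersect B = [4, 11]
|A intersect B| = 2
|A| = 4, |B| = 3
Dice = 2*2 / (4+3)
= 4 / 7 = 4/7

4/7


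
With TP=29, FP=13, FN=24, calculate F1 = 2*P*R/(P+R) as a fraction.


F1 = 2 * P * R / (P + R)
P = TP/(TP+FP) = 29/42 = 29/42
R = TP/(TP+FN) = 29/53 = 29/53
2 * P * R = 2 * 29/42 * 29/53 = 841/1113
P + R = 29/42 + 29/53 = 2755/2226
F1 = 841/1113 / 2755/2226 = 58/95

58/95


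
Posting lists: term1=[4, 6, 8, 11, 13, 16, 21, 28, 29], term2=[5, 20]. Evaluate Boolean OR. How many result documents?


Boolean OR: find union of posting lists
term1 docs: [4, 6, 8, 11, 13, 16, 21, 28, 29]
term2 docs: [5, 20]
Union: [4, 5, 6, 8, 11, 13, 16, 20, 21, 28, 29]
|union| = 11

11


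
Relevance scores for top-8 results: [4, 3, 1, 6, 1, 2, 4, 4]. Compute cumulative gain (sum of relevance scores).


Cumulative Gain = sum of relevance scores
Position 1: rel=4, running sum=4
Position 2: rel=3, running sum=7
Position 3: rel=1, running sum=8
Position 4: rel=6, running sum=14
Position 5: rel=1, running sum=15
Position 6: rel=2, running sum=17
Position 7: rel=4, running sum=21
Position 8: rel=4, running sum=25
CG = 25

25


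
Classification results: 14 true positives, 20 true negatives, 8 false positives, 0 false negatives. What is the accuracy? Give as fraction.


Accuracy = (TP + TN) / (TP + TN + FP + FN)
TP + TN = 14 + 20 = 34
Total = 14 + 20 + 8 + 0 = 42
Accuracy = 34 / 42 = 17/21

17/21


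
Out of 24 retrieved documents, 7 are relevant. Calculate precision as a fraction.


Precision = relevant_retrieved / total_retrieved
= 7 / 24
= 7 / (7 + 17)
= 7/24

7/24


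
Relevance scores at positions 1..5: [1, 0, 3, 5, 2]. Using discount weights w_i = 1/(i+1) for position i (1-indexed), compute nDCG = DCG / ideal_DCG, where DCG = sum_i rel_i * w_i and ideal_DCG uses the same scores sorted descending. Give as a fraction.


Position discount weights w_i = 1/(i+1) for i=1..5:
Weights = [1/2, 1/3, 1/4, 1/5, 1/6]
Actual relevance: [1, 0, 3, 5, 2]
DCG = 1/2 + 0/3 + 3/4 + 5/5 + 2/6 = 31/12
Ideal relevance (sorted desc): [5, 3, 2, 1, 0]
Ideal DCG = 5/2 + 3/3 + 2/4 + 1/5 + 0/6 = 21/5
nDCG = DCG / ideal_DCG = 31/12 / 21/5 = 155/252

155/252


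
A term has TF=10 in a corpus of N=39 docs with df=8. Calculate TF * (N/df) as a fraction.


TF * (N/df)
= 10 * (39/8)
= 10 * 39/8
= 195/4

195/4


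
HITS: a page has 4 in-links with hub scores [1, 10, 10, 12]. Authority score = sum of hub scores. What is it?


Authority = sum of hub scores of in-linkers
In-link 1: hub score = 1
In-link 2: hub score = 10
In-link 3: hub score = 10
In-link 4: hub score = 12
Authority = 1 + 10 + 10 + 12 = 33

33


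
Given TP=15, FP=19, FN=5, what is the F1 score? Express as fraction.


F1 = 2 * P * R / (P + R)
P = TP/(TP+FP) = 15/34 = 15/34
R = TP/(TP+FN) = 15/20 = 3/4
2 * P * R = 2 * 15/34 * 3/4 = 45/68
P + R = 15/34 + 3/4 = 81/68
F1 = 45/68 / 81/68 = 5/9

5/9


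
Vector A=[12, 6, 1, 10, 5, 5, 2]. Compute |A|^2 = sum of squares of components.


|A|^2 = sum of squared components
A[0]^2 = 12^2 = 144
A[1]^2 = 6^2 = 36
A[2]^2 = 1^2 = 1
A[3]^2 = 10^2 = 100
A[4]^2 = 5^2 = 25
A[5]^2 = 5^2 = 25
A[6]^2 = 2^2 = 4
Sum = 144 + 36 + 1 + 100 + 25 + 25 + 4 = 335

335


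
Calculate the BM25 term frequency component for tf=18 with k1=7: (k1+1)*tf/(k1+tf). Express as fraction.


BM25 TF component = (k1+1)*tf / (k1+tf)
k1 = 7, tf = 18
Numerator = (7+1)*18 = 144
Denominator = 7 + 18 = 25
= 144/25 = 144/25

144/25


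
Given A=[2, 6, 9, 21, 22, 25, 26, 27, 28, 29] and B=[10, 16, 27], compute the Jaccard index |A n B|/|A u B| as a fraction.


A intersect B = [27]
|A intersect B| = 1
A union B = [2, 6, 9, 10, 16, 21, 22, 25, 26, 27, 28, 29]
|A union B| = 12
Jaccard = 1/12 = 1/12

1/12


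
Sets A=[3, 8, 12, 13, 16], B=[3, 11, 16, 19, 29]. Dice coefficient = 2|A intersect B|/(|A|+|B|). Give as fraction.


A intersect B = [3, 16]
|A intersect B| = 2
|A| = 5, |B| = 5
Dice = 2*2 / (5+5)
= 4 / 10 = 2/5

2/5


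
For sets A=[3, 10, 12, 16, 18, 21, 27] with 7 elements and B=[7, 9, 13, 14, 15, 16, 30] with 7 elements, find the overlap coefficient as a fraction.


A intersect B = [16]
|A intersect B| = 1
min(|A|, |B|) = min(7, 7) = 7
Overlap = 1 / 7 = 1/7

1/7


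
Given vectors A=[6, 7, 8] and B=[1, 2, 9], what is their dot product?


Dot product = sum of element-wise products
A[0]*B[0] = 6*1 = 6
A[1]*B[1] = 7*2 = 14
A[2]*B[2] = 8*9 = 72
Sum = 6 + 14 + 72 = 92

92


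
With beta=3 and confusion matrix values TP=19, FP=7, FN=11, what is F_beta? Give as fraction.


P = TP/(TP+FP) = 19/26 = 19/26
R = TP/(TP+FN) = 19/30 = 19/30
beta^2 = 3^2 = 9
(1 + beta^2) = 10
Numerator = (1+beta^2)*P*R = 361/78
Denominator = beta^2*P + R = 171/26 + 19/30 = 1406/195
F_beta = 95/148

95/148


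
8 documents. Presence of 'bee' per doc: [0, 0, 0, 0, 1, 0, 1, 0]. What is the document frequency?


Checking each document for 'bee':
Doc 1: absent
Doc 2: absent
Doc 3: absent
Doc 4: absent
Doc 5: present
Doc 6: absent
Doc 7: present
Doc 8: absent
df = sum of presences = 0 + 0 + 0 + 0 + 1 + 0 + 1 + 0 = 2

2


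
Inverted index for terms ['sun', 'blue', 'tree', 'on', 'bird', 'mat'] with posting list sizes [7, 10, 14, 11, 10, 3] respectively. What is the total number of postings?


Summing posting list sizes:
'sun': 7 postings
'blue': 10 postings
'tree': 14 postings
'on': 11 postings
'bird': 10 postings
'mat': 3 postings
Total = 7 + 10 + 14 + 11 + 10 + 3 = 55

55


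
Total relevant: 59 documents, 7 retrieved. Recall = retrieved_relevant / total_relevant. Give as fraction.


Recall = retrieved_relevant / total_relevant
= 7 / 59
= 7 / (7 + 52)
= 7/59

7/59


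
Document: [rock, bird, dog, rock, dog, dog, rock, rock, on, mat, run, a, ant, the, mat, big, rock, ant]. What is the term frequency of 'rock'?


Document has 18 words
Scanning for 'rock':
Found at positions: [0, 3, 6, 7, 16]
Count = 5

5


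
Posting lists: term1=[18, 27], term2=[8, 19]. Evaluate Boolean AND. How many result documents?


Boolean AND: find intersection of posting lists
term1 docs: [18, 27]
term2 docs: [8, 19]
Intersection: []
|intersection| = 0

0


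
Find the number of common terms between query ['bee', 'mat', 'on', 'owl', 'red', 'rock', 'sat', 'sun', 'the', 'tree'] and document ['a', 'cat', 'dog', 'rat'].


Query terms: ['bee', 'mat', 'on', 'owl', 'red', 'rock', 'sat', 'sun', 'the', 'tree']
Document terms: ['a', 'cat', 'dog', 'rat']
Common terms: []
Overlap count = 0

0


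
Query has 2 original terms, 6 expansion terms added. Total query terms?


Original terms: 2
Expansion terms: 6
Total = 2 + 6 = 8

8


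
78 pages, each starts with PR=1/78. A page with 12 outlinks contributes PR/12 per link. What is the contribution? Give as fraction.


Initial PR = 1/78 = 1/78
Outlinks = 12
Contribution per link = PR / outlinks
= 1/78 / 12
= 1/936

1/936


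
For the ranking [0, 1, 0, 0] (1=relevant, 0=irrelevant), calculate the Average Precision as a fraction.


Computing P@k for each relevant position:
Position 1: not relevant
Position 2: relevant, P@2 = 1/2 = 1/2
Position 3: not relevant
Position 4: not relevant
Sum of P@k = 1/2 = 1/2
AP = 1/2 / 1 = 1/2

1/2


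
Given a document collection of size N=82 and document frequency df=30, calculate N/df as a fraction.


IDF ratio = N / df
= 82 / 30
= 41/15

41/15


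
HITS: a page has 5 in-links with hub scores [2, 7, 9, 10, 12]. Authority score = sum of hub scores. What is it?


Authority = sum of hub scores of in-linkers
In-link 1: hub score = 2
In-link 2: hub score = 7
In-link 3: hub score = 9
In-link 4: hub score = 10
In-link 5: hub score = 12
Authority = 2 + 7 + 9 + 10 + 12 = 40

40


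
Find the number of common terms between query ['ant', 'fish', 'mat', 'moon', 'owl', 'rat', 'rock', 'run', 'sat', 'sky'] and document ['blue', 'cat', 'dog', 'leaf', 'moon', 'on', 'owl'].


Query terms: ['ant', 'fish', 'mat', 'moon', 'owl', 'rat', 'rock', 'run', 'sat', 'sky']
Document terms: ['blue', 'cat', 'dog', 'leaf', 'moon', 'on', 'owl']
Common terms: ['moon', 'owl']
Overlap count = 2

2


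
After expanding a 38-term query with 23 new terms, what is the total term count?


Original terms: 38
Expansion terms: 23
Total = 38 + 23 = 61

61


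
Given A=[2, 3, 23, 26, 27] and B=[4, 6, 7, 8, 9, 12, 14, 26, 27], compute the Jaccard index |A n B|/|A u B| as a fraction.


A intersect B = [26, 27]
|A intersect B| = 2
A union B = [2, 3, 4, 6, 7, 8, 9, 12, 14, 23, 26, 27]
|A union B| = 12
Jaccard = 2/12 = 1/6

1/6


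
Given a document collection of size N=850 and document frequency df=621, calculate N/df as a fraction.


IDF ratio = N / df
= 850 / 621
= 850/621

850/621


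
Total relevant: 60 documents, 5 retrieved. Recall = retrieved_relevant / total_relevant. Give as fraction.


Recall = retrieved_relevant / total_relevant
= 5 / 60
= 5 / (5 + 55)
= 1/12

1/12


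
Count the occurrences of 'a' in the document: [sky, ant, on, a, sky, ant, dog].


Document has 7 words
Scanning for 'a':
Found at positions: [3]
Count = 1

1
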